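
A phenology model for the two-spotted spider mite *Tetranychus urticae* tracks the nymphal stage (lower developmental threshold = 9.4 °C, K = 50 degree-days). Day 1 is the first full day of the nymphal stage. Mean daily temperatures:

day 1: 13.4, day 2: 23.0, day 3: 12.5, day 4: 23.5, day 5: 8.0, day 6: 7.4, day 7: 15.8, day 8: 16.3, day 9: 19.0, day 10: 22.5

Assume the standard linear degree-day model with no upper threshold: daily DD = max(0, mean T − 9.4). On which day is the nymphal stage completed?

day 9

Daily DD above 9.4 °C: 4.0, 13.6, 3.1, 14.1, 0.0, 0.0, 6.4, 6.9, 9.6, 13.1.
Cumulative: 4.0, 17.6, 20.7, 34.8, 34.8, 34.8, 41.2, 48.1, 57.7, 70.8.
The total first reaches 50 DD on day 9.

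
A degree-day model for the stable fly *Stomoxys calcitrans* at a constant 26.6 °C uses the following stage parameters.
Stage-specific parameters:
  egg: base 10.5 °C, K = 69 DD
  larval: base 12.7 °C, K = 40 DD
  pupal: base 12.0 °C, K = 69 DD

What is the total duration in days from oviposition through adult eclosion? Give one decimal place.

egg: 69 / (26.6 − 10.5) = 69 / 16.1 = 4.286 d.
larval: 40 / (26.6 − 12.7) = 40 / 13.9 = 2.878 d.
pupal: 69 / (26.6 − 12.0) = 69 / 14.6 = 4.726 d.
Sum = 11.889 ≈ 11.9 days.

11.9 days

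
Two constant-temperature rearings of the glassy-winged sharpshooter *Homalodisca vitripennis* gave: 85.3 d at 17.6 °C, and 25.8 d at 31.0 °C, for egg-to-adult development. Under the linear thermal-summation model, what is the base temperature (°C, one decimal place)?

11.8 °C

Linear rate model ⇒ the product D·(T − T_b) is constant across temperatures.
85.3·(17.6 − T_b) = 25.8·(31.0 − T_b)
T_b = (85.3·17.6 − 25.8·31.0) / (85.3 − 25.8) = 701.48 / 59.5 = 11.790 °C ≈ 11.8 °C.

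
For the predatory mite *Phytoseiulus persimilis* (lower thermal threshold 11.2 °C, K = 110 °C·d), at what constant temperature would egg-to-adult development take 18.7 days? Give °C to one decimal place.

17.1 °C

Required daily accumulation = 110 / 18.7 = 5.882 DD/day.
T = T_base + 5.882 = 11.2 + 5.882 = 17.082 ≈ 17.1 °C.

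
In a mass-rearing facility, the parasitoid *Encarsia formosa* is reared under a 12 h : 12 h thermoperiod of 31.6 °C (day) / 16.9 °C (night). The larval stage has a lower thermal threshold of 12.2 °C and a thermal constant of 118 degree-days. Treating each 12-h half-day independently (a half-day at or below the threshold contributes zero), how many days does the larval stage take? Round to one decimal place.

9.8 days

Day half: max(0, 31.6 − 12.2) × 0.5 = 19.4 × 0.5 = 9.70 DD.
Night half: max(0, 16.9 − 12.2) × 0.5 = 4.7 × 0.5 = 2.35 DD.
Per 24 h: 12.05 DD/day.
Duration = 118 / 12.05 = 9.793 ≈ 9.8 days.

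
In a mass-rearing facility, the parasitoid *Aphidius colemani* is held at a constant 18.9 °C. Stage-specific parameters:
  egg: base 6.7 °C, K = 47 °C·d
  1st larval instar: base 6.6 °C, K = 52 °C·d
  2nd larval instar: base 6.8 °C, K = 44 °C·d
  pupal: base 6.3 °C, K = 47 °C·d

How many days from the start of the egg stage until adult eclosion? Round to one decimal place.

egg: 47 / (18.9 − 6.7) = 47 / 12.2 = 3.852 d.
1st larval instar: 52 / (18.9 − 6.6) = 52 / 12.3 = 4.228 d.
2nd larval instar: 44 / (18.9 − 6.8) = 44 / 12.1 = 3.636 d.
pupal: 47 / (18.9 − 6.3) = 47 / 12.6 = 3.730 d.
Sum = 15.447 ≈ 15.4 days.

15.4 days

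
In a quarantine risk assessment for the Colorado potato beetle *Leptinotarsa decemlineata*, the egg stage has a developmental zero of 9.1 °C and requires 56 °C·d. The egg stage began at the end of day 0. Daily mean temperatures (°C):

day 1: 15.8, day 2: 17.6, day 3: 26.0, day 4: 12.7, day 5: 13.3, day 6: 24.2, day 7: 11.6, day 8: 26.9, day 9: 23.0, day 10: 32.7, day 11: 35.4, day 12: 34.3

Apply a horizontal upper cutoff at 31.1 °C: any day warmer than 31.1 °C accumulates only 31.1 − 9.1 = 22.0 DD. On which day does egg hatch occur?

day 7

Daily DD above 9.1 °C (capped at 22.0): 6.7, 8.5, 16.9, 3.6, 4.2, 15.1, 2.5, 17.8, 13.9, 22.0, 22.0, 22.0.
Cumulative: 6.7, 15.2, 32.1, 35.7, 39.9, 55.0, 57.5, 75.3, 89.2, 111.2, 133.2, 155.2.
The total first reaches 56 DD on day 7.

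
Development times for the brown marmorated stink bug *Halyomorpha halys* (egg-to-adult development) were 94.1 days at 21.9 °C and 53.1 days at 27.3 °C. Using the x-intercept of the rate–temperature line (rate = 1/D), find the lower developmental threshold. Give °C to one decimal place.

14.9 °C

Equal thermal constants: D₁(T₁ − T_b) = D₂(T₂ − T_b).
94.1·(21.9 − T_b) = 53.1·(27.3 − T_b)
T_b = (94.1·21.9 − 53.1·27.3) / (94.1 − 53.1) = 611.16 / 41.0 = 14.906 °C ≈ 14.9 °C.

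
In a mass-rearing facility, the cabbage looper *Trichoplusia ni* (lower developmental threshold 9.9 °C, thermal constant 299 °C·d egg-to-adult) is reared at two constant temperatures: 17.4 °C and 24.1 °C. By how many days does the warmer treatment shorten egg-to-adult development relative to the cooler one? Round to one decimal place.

18.8 days

At 17.4 °C: 299 / (17.4 − 9.9) = 299 / 7.5 = 39.867 d.
At 24.1 °C: 299 / (24.1 − 9.9) = 299 / 14.2 = 21.056 d.
Difference = |39.867 − 21.056| = 18.810 ≈ 18.8 days.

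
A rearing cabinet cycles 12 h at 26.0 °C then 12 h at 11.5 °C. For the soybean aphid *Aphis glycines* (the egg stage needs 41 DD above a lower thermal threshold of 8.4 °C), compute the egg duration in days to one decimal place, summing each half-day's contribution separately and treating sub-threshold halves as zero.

4.0 days

Day half: max(0, 26.0 − 8.4) × 0.5 = 17.6 × 0.5 = 8.80 DD.
Night half: max(0, 11.5 − 8.4) × 0.5 = 3.1 × 0.5 = 1.55 DD.
Per 24 h: 10.35 DD/day.
Duration = 41 / 10.35 = 3.961 ≈ 4.0 days.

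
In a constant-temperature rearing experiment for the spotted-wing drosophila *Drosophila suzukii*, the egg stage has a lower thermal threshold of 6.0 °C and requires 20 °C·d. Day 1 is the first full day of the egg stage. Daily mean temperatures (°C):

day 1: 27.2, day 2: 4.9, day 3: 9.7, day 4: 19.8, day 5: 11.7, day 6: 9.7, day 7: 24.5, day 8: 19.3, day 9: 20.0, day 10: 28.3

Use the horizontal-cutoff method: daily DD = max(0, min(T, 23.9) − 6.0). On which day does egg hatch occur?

Daily DD above 6.0 °C (capped at 17.9): 17.9, 0.0, 3.7, 13.8, 5.7, 3.7, 17.9, 13.3, 14.0, 17.9.
Cumulative: 17.9, 17.9, 21.6, 35.4, 41.1, 44.8, 62.7, 76.0, 90.0, 107.9.
The total first reaches 20 DD on day 3.

day 3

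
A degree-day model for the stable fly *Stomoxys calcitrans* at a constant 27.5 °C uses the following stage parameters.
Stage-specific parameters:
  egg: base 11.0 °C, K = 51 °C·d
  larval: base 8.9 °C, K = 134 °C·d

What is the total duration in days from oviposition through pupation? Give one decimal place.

10.3 days

egg: 51 / (27.5 − 11.0) = 51 / 16.5 = 3.091 d.
larval: 134 / (27.5 − 8.9) = 134 / 18.6 = 7.204 d.
Sum = 10.295 ≈ 10.3 days.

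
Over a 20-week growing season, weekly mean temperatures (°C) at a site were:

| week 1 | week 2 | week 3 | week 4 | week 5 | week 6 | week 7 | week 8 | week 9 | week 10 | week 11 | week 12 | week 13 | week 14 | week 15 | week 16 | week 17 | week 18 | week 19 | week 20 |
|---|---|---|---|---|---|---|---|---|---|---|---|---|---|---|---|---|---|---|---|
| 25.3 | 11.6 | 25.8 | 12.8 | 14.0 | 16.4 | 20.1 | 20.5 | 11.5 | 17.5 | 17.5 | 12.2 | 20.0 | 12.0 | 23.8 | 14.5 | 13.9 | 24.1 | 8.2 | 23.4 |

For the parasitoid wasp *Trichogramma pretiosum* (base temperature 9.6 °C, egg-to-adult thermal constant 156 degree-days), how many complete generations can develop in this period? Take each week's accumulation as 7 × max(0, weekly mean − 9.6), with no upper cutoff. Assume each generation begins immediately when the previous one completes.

Weekly DD (7 × max(0, T̄ − 9.6)): 109.9, 14.0, 113.4, 22.4, 30.8, 47.6, 73.5, 76.3, 13.3, 55.3, 55.3, 18.2, 72.8, 16.8, 99.4, 34.3, 30.1, 101.5, 0.0, 96.6.
Season total = 1081.5 DD.
Complete generations = ⌊1081.5 / 156⌋ = 6.

6 generations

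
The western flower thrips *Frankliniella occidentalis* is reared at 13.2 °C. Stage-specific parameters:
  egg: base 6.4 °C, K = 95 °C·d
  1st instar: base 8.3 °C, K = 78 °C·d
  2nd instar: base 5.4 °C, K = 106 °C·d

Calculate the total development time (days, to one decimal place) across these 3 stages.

43.5 days

egg: 95 / (13.2 − 6.4) = 95 / 6.8 = 13.971 d.
1st instar: 78 / (13.2 − 8.3) = 78 / 4.9 = 15.918 d.
2nd instar: 106 / (13.2 − 5.4) = 106 / 7.8 = 13.590 d.
Sum = 43.479 ≈ 43.5 days.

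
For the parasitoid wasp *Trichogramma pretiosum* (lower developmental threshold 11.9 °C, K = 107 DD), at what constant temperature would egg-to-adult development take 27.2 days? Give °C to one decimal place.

15.8 °C

Required daily accumulation = 107 / 27.2 = 3.934 DD/day.
T = T_base + 3.934 = 11.9 + 3.934 = 15.834 ≈ 15.8 °C.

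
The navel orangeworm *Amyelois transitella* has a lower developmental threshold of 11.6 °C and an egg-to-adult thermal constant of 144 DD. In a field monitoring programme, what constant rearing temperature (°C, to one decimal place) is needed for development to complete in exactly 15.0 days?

Required daily accumulation = 144 / 15.0 = 9.600 DD/day.
T = T_base + 9.600 = 11.6 + 9.600 = 21.200 ≈ 21.2 °C.

21.2 °C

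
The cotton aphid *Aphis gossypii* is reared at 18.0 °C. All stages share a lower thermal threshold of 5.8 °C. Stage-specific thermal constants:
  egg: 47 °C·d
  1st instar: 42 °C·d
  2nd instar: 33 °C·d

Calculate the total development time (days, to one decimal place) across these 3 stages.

Daily accumulation at 18.0 °C = 18.0 − 5.8 = 12.2 DD/day.
Total K = 47 + 42 + 33 = 122 DD.
Total duration = 122 / 12.2 = 10.000 ≈ 10.0 days.

10.0 days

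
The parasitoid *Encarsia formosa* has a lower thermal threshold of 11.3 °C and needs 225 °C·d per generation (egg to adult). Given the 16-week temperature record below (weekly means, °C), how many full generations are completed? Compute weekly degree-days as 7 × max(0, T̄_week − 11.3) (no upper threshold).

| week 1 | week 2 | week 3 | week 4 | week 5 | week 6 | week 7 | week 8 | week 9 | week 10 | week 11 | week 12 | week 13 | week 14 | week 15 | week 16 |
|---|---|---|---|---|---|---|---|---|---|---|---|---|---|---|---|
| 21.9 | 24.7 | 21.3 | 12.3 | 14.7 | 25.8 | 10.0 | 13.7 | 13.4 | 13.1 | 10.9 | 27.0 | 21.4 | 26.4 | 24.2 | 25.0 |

3 generations

Weekly DD (7 × max(0, T̄ − 11.3)): 74.2, 93.8, 70.0, 7.0, 23.8, 101.5, 0.0, 16.8, 14.7, 12.6, 0.0, 109.9, 70.7, 105.7, 90.3, 95.9.
Season total = 886.9 DD.
Complete generations = ⌊886.9 / 225⌋ = 3.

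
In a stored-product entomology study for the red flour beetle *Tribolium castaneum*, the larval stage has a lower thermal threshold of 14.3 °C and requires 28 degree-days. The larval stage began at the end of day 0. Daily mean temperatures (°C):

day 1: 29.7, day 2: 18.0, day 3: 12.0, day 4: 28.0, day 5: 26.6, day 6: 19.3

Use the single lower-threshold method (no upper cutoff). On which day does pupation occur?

day 4

Daily DD above 14.3 °C: 15.4, 3.7, 0.0, 13.7, 12.3, 5.0.
Cumulative: 15.4, 19.1, 19.1, 32.8, 45.1, 50.1.
The total first reaches 28 DD on day 4.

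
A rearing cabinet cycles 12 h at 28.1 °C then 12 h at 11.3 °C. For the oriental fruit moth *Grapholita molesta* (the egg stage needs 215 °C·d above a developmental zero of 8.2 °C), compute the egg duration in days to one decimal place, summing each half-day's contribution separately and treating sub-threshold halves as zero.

Day half: max(0, 28.1 − 8.2) × 0.5 = 19.9 × 0.5 = 9.95 DD.
Night half: max(0, 11.3 − 8.2) × 0.5 = 3.1 × 0.5 = 1.55 DD.
Per 24 h: 11.50 DD/day.
Duration = 215 / 11.50 = 18.696 ≈ 18.7 days.

18.7 days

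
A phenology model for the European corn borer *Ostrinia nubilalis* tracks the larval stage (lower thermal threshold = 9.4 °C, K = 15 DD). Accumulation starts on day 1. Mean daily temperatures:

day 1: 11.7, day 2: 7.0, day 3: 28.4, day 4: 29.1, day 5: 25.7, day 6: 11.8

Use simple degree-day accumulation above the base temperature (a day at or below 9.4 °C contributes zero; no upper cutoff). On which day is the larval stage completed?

day 3

Daily DD above 9.4 °C: 2.3, 0.0, 19.0, 19.7, 16.3, 2.4.
Cumulative: 2.3, 2.3, 21.3, 41.0, 57.3, 59.7.
The total first reaches 15 DD on day 3.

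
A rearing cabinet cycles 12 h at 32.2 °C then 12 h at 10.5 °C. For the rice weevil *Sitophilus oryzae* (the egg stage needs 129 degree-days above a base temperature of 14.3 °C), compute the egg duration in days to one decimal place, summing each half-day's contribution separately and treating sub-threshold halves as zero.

14.4 days

Day half: max(0, 32.2 − 14.3) × 0.5 = 17.9 × 0.5 = 8.95 DD.
Night half: max(0, 10.5 − 14.3) × 0.5 = 0.0 × 0.5 = 0.00 DD.
Per 24 h: 8.95 DD/day.
Duration = 129 / 8.95 = 14.413 ≈ 14.4 days.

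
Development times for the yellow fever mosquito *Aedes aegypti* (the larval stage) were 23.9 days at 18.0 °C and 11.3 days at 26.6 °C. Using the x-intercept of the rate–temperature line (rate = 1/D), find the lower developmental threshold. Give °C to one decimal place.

Under the model K = D·(T − T_b), so D₁·(T₁ − T_b) = D₂·(T₂ − T_b).
23.9·(18.0 − T_b) = 11.3·(26.6 − T_b)
T_b = (23.9·18.0 − 11.3·26.6) / (23.9 − 11.3) = 129.62 / 12.6 = 10.287 °C ≈ 10.3 °C.

10.3 °C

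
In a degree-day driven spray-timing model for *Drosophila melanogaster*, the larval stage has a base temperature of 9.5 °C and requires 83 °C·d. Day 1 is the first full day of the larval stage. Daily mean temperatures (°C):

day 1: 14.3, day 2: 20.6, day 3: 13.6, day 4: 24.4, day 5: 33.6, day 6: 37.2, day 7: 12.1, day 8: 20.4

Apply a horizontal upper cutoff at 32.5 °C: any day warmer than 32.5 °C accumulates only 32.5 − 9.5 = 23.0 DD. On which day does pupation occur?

day 7

Daily DD above 9.5 °C (capped at 23.0): 4.8, 11.1, 4.1, 14.9, 23.0, 23.0, 2.6, 10.9.
Cumulative: 4.8, 15.9, 20.0, 34.9, 57.9, 80.9, 83.5, 94.4.
The total first reaches 83 DD on day 7.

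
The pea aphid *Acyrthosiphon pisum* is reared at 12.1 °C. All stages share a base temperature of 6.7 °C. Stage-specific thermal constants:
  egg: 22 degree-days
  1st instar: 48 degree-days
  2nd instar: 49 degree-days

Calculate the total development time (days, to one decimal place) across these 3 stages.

22.0 days

Daily accumulation at 12.1 °C = 12.1 − 6.7 = 5.4 DD/day.
Total K = 22 + 48 + 49 = 119 DD.
Total duration = 119 / 5.4 = 22.037 ≈ 22.0 days.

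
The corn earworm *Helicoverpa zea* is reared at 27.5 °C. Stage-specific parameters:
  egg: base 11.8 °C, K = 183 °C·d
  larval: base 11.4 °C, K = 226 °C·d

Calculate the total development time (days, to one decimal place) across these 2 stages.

25.7 days

egg: 183 / (27.5 − 11.8) = 183 / 15.7 = 11.656 d.
larval: 226 / (27.5 − 11.4) = 226 / 16.1 = 14.037 d.
Sum = 25.693 ≈ 25.7 days.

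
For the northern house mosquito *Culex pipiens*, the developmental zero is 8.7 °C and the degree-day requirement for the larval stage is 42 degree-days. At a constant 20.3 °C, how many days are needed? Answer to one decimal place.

Daily accumulation = 20.3 − 8.7 = 11.6 DD/day.
Duration = 42 / 11.6 = 3.621 ≈ 3.6 days.

3.6 days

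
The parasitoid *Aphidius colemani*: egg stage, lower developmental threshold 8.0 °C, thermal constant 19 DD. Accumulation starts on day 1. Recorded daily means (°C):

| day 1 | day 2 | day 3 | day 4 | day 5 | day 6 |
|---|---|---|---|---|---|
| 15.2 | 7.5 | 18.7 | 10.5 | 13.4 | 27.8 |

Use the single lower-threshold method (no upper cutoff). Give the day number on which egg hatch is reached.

Daily DD above 8.0 °C: 7.2, 0.0, 10.7, 2.5, 5.4, 19.8.
Cumulative: 7.2, 7.2, 17.9, 20.4, 25.8, 45.6.
The total first reaches 19 DD on day 4.

day 4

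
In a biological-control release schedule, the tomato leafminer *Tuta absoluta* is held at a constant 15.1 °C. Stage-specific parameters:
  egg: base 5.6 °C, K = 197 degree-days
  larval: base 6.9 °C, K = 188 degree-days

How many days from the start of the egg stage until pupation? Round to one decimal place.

egg: 197 / (15.1 − 5.6) = 197 / 9.5 = 20.737 d.
larval: 188 / (15.1 − 6.9) = 188 / 8.2 = 22.927 d.
Sum = 43.664 ≈ 43.7 days.

43.7 days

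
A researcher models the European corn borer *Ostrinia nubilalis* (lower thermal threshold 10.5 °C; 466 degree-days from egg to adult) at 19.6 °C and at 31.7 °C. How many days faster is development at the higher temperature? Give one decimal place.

29.2 days

At 19.6 °C: 466 / (19.6 − 10.5) = 466 / 9.1 = 51.209 d.
At 31.7 °C: 466 / (31.7 − 10.5) = 466 / 21.2 = 21.981 d.
Difference = |51.209 − 21.981| = 29.228 ≈ 29.2 days.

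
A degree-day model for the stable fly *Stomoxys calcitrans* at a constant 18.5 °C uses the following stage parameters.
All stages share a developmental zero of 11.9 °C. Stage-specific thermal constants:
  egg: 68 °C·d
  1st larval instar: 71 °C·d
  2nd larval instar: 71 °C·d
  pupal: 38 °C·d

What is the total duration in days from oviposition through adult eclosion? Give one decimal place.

37.6 days

Daily accumulation at 18.5 °C = 18.5 − 11.9 = 6.6 DD/day.
Total K = 68 + 71 + 71 + 38 = 248 DD.
Total duration = 248 / 6.6 = 37.576 ≈ 37.6 days.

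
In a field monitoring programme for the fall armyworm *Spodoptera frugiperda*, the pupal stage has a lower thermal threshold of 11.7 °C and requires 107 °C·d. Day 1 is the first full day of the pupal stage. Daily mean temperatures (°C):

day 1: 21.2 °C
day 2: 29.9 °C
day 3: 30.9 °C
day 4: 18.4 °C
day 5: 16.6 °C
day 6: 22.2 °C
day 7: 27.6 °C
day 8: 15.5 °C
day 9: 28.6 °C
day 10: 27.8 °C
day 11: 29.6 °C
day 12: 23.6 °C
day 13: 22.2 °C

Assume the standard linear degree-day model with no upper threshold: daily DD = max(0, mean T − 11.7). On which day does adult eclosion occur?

day 10

Daily DD above 11.7 °C: 9.5, 18.2, 19.2, 6.7, 4.9, 10.5, 15.9, 3.8, 16.9, 16.1, 17.9, 11.9, 10.5.
Cumulative: 9.5, 27.7, 46.9, 53.6, 58.5, 69.0, 84.9, 88.7, 105.6, 121.7, 139.6, 151.5, 162.0.
The total first reaches 107 DD on day 10.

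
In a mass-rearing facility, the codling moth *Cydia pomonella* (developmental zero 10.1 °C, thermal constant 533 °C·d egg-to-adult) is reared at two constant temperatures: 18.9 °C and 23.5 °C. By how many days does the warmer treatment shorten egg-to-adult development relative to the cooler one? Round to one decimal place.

At 18.9 °C: 533 / (18.9 − 10.1) = 533 / 8.8 = 60.568 d.
At 23.5 °C: 533 / (23.5 − 10.1) = 533 / 13.4 = 39.776 d.
Difference = |60.568 − 39.776| = 20.792 ≈ 20.8 days.

20.8 days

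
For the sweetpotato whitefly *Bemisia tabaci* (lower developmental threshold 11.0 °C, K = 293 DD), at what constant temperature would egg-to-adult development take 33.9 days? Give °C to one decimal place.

Required daily accumulation = 293 / 33.9 = 8.643 DD/day.
T = T_base + 8.643 = 11.0 + 8.643 = 19.643 ≈ 19.6 °C.

19.6 °C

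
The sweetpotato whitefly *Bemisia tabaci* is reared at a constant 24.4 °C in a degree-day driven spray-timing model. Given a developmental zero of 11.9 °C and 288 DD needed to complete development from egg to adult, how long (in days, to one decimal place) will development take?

Daily accumulation = 24.4 − 11.9 = 12.5 DD/day.
Duration = 288 / 12.5 = 23.040 ≈ 23.0 days.

23.0 days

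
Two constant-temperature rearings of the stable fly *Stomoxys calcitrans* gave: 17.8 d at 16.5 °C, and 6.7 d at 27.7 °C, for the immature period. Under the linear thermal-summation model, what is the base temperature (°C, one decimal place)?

Equal thermal constants: D₁(T₁ − T_b) = D₂(T₂ − T_b).
17.8·(16.5 − T_b) = 6.7·(27.7 − T_b)
T_b = (17.8·16.5 − 6.7·27.7) / (17.8 − 6.7) = 108.11 / 11.1 = 9.740 °C ≈ 9.7 °C.

9.7 °C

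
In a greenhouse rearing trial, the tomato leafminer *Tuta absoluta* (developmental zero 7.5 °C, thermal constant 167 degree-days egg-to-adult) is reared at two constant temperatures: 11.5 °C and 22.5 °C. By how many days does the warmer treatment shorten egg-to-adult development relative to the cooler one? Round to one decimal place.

30.6 days

At 11.5 °C: 167 / (11.5 − 7.5) = 167 / 4.0 = 41.750 d.
At 22.5 °C: 167 / (22.5 − 7.5) = 167 / 15.0 = 11.133 d.
Difference = |41.750 − 11.133| = 30.617 ≈ 30.6 days.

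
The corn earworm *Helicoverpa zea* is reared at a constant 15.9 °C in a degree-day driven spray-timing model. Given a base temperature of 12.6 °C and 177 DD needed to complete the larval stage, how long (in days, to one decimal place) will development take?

53.6 days

Daily accumulation = 15.9 − 12.6 = 3.3 DD/day.
Duration = 177 / 3.3 = 53.636 ≈ 53.6 days.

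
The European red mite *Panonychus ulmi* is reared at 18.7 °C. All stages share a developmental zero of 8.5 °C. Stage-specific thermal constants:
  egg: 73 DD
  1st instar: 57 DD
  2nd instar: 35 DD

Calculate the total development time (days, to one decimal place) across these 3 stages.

16.2 days

Daily accumulation at 18.7 °C = 18.7 − 8.5 = 10.2 DD/day.
Total K = 73 + 57 + 35 = 165 DD.
Total duration = 165 / 10.2 = 16.176 ≈ 16.2 days.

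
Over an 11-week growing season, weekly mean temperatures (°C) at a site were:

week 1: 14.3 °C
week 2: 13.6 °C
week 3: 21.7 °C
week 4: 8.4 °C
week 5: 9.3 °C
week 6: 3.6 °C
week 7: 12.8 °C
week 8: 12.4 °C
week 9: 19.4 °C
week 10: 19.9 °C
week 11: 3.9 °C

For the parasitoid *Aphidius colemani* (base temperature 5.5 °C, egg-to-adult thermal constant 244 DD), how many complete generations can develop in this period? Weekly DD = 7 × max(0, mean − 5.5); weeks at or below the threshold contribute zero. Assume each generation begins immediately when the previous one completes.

Weekly DD (7 × max(0, T̄ − 5.5)): 61.6, 56.7, 113.4, 20.3, 26.6, 0.0, 51.1, 48.3, 97.3, 100.8, 0.0.
Season total = 576.1 DD.
Complete generations = ⌊576.1 / 244⌋ = 2.

2 generations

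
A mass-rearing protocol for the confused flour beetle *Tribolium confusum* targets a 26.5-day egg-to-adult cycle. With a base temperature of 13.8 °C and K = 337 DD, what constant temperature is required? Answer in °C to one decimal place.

26.5 °C

Required daily accumulation = 337 / 26.5 = 12.717 DD/day.
T = T_base + 12.717 = 13.8 + 12.717 = 26.517 ≈ 26.5 °C.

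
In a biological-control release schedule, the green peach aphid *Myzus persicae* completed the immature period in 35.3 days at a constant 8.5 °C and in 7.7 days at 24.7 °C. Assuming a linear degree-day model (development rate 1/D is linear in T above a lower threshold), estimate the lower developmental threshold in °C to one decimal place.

Equal thermal constants: D₁(T₁ − T_b) = D₂(T₂ − T_b).
35.3·(8.5 − T_b) = 7.7·(24.7 − T_b)
T_b = (35.3·8.5 − 7.7·24.7) / (35.3 − 7.7) = 109.86 / 27.6 = 3.980 °C ≈ 4.0 °C.

4.0 °C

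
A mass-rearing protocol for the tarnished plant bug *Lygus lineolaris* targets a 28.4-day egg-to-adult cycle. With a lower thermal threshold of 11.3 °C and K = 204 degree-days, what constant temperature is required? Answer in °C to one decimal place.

Required daily accumulation = 204 / 28.4 = 7.183 DD/day.
T = T_base + 7.183 = 11.3 + 7.183 = 18.483 ≈ 18.5 °C.

18.5 °C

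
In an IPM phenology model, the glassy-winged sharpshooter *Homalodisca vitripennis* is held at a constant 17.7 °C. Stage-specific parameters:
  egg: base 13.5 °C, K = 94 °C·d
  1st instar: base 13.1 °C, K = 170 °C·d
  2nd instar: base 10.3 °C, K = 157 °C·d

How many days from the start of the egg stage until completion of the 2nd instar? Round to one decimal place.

egg: 94 / (17.7 − 13.5) = 94 / 4.2 = 22.381 d.
1st instar: 170 / (17.7 − 13.1) = 170 / 4.6 = 36.957 d.
2nd instar: 157 / (17.7 − 10.3) = 157 / 7.4 = 21.216 d.
Sum = 80.554 ≈ 80.6 days.

80.6 days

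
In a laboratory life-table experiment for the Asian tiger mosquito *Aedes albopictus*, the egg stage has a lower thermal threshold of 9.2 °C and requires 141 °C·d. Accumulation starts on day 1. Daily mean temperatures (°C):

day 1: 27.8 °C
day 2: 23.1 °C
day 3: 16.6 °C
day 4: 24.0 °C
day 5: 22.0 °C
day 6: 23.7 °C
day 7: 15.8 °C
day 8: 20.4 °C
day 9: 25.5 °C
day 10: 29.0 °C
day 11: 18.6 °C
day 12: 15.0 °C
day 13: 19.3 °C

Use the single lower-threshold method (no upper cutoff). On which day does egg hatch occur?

day 11

Daily DD above 9.2 °C: 18.6, 13.9, 7.4, 14.8, 12.8, 14.5, 6.6, 11.2, 16.3, 19.8, 9.4, 5.8, 10.1.
Cumulative: 18.6, 32.5, 39.9, 54.7, 67.5, 82.0, 88.6, 99.8, 116.1, 135.9, 145.3, 151.1, 161.2.
The total first reaches 141 DD on day 11.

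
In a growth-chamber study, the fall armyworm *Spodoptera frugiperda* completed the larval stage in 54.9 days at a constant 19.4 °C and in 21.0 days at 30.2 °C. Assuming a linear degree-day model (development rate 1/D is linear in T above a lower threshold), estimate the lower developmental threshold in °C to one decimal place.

Equal thermal constants: D₁(T₁ − T_b) = D₂(T₂ − T_b).
54.9·(19.4 − T_b) = 21.0·(30.2 − T_b)
T_b = (54.9·19.4 − 21.0·30.2) / (54.9 − 21.0) = 430.86 / 33.9 = 12.710 °C ≈ 12.7 °C.

12.7 °C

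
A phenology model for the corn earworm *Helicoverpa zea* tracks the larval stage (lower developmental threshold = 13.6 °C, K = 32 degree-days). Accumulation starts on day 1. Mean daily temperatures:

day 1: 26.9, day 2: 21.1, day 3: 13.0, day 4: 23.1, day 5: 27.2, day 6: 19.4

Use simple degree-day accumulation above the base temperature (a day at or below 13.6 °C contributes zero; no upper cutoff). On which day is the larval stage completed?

day 5

Daily DD above 13.6 °C: 13.3, 7.5, 0.0, 9.5, 13.6, 5.8.
Cumulative: 13.3, 20.8, 20.8, 30.3, 43.9, 49.7.
The total first reaches 32 DD on day 5.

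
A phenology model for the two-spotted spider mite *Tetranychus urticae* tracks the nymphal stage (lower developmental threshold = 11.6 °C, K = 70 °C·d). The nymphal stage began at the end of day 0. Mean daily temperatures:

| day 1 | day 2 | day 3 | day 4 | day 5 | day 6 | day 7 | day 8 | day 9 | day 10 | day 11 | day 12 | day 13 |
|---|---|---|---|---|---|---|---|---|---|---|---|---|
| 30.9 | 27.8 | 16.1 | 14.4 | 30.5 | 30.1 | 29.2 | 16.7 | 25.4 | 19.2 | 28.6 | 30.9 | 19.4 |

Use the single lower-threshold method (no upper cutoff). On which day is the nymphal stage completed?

Daily DD above 11.6 °C: 19.3, 16.2, 4.5, 2.8, 18.9, 18.5, 17.6, 5.1, 13.8, 7.6, 17.0, 19.3, 7.8.
Cumulative: 19.3, 35.5, 40.0, 42.8, 61.7, 80.2, 97.8, 102.9, 116.7, 124.3, 141.3, 160.6, 168.4.
The total first reaches 70 DD on day 6.

day 6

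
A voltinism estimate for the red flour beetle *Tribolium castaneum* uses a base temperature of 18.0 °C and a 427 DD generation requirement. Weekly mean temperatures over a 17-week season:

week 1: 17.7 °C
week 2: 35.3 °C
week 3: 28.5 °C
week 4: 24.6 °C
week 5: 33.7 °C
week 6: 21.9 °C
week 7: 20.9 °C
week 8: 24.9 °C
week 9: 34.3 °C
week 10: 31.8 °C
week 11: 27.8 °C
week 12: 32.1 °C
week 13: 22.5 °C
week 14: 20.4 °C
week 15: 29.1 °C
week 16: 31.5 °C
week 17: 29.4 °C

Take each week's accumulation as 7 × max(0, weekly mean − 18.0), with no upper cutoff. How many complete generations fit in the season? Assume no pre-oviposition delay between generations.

2 generations

Weekly DD (7 × max(0, T̄ − 18.0)): 0.0, 121.1, 73.5, 46.2, 109.9, 27.3, 20.3, 48.3, 114.1, 96.6, 68.6, 98.7, 31.5, 16.8, 77.7, 94.5, 79.8.
Season total = 1124.9 DD.
Complete generations = ⌊1124.9 / 427⌋ = 2.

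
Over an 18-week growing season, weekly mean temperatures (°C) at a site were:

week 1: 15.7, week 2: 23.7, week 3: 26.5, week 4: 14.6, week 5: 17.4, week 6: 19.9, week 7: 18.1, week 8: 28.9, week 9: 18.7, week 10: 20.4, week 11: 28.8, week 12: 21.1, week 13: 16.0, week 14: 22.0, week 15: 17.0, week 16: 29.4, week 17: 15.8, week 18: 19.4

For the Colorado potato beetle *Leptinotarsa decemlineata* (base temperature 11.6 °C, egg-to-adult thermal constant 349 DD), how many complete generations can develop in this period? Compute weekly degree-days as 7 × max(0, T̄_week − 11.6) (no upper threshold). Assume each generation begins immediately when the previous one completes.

Weekly DD (7 × max(0, T̄ − 11.6)): 28.7, 84.7, 104.3, 21.0, 40.6, 58.1, 45.5, 121.1, 49.7, 61.6, 120.4, 66.5, 30.8, 72.8, 37.8, 124.6, 29.4, 54.6.
Season total = 1152.2 DD.
Complete generations = ⌊1152.2 / 349⌋ = 3.

3 generations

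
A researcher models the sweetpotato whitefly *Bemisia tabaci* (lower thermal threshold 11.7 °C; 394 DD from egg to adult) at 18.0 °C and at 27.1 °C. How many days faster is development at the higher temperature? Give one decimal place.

37.0 days

At 18.0 °C: 394 / (18.0 − 11.7) = 394 / 6.3 = 62.540 d.
At 27.1 °C: 394 / (27.1 − 11.7) = 394 / 15.4 = 25.584 d.
Difference = |62.540 − 25.584| = 36.955 ≈ 37.0 days.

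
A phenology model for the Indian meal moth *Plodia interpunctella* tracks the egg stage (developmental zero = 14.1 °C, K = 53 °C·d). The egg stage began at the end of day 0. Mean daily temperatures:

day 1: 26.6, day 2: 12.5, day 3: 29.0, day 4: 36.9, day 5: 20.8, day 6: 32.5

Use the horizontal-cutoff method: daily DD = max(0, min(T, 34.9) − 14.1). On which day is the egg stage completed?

day 5

Daily DD above 14.1 °C (capped at 20.8): 12.5, 0.0, 14.9, 20.8, 6.7, 18.4.
Cumulative: 12.5, 12.5, 27.4, 48.2, 54.9, 73.3.
The total first reaches 53 DD on day 5.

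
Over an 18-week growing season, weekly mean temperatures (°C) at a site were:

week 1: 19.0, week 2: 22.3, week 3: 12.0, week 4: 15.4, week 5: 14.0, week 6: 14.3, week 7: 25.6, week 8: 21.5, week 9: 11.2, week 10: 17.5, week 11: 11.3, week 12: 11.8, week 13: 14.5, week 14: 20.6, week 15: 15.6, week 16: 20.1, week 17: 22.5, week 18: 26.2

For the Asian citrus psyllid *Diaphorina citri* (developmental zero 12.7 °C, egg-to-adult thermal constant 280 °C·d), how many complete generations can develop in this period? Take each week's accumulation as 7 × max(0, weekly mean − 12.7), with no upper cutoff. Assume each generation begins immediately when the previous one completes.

Weekly DD (7 × max(0, T̄ − 12.7)): 44.1, 67.2, 0.0, 18.9, 9.1, 11.2, 90.3, 61.6, 0.0, 33.6, 0.0, 0.0, 12.6, 55.3, 20.3, 51.8, 68.6, 94.5.
Season total = 639.1 DD.
Complete generations = ⌊639.1 / 280⌋ = 2.

2 generations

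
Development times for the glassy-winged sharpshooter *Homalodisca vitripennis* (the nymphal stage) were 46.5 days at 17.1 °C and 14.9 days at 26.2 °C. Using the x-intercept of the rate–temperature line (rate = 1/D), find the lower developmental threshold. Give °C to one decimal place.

Linear rate model ⇒ the product D·(T − T_b) is constant across temperatures.
46.5·(17.1 − T_b) = 14.9·(26.2 − T_b)
T_b = (46.5·17.1 − 14.9·26.2) / (46.5 − 14.9) = 404.77 / 31.6 = 12.809 °C ≈ 12.8 °C.

12.8 °C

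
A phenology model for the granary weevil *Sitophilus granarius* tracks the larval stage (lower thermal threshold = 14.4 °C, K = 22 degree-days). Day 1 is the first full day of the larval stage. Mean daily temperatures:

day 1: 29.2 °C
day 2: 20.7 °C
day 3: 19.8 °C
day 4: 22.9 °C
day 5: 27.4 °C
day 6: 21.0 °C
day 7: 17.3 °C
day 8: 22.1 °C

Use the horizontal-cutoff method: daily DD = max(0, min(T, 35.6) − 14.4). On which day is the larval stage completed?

Daily DD above 14.4 °C (capped at 21.2): 14.8, 6.3, 5.4, 8.5, 13.0, 6.6, 2.9, 7.7.
Cumulative: 14.8, 21.1, 26.5, 35.0, 48.0, 54.6, 57.5, 65.2.
The total first reaches 22 DD on day 3.

day 3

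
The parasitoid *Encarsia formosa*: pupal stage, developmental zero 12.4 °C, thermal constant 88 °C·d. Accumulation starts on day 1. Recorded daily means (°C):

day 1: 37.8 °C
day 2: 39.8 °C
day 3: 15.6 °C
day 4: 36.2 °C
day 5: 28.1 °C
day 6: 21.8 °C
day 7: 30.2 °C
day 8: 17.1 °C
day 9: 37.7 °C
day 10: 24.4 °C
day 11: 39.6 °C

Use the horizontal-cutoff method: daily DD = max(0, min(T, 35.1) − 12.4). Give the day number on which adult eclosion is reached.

day 6

Daily DD above 12.4 °C (capped at 22.7): 22.7, 22.7, 3.2, 22.7, 15.7, 9.4, 17.8, 4.7, 22.7, 12.0, 22.7.
Cumulative: 22.7, 45.4, 48.6, 71.3, 87.0, 96.4, 114.2, 118.9, 141.6, 153.6, 176.3.
The total first reaches 88 DD on day 6.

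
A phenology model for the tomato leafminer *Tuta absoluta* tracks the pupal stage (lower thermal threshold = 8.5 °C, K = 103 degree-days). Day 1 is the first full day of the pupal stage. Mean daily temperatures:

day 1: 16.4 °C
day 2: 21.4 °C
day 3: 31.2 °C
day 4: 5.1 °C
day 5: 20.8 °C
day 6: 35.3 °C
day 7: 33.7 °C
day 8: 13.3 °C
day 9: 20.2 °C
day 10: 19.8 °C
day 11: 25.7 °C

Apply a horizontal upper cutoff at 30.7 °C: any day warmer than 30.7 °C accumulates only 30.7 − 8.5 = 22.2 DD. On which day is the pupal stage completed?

Daily DD above 8.5 °C (capped at 22.2): 7.9, 12.9, 22.2, 0.0, 12.3, 22.2, 22.2, 4.8, 11.7, 11.3, 17.2.
Cumulative: 7.9, 20.8, 43.0, 43.0, 55.3, 77.5, 99.7, 104.5, 116.2, 127.5, 144.7.
The total first reaches 103 DD on day 8.

day 8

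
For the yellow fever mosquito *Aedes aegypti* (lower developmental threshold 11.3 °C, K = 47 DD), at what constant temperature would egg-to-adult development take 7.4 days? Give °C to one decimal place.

17.7 °C

Required daily accumulation = 47 / 7.4 = 6.351 DD/day.
T = T_base + 6.351 = 11.3 + 6.351 = 17.651 ≈ 17.7 °C.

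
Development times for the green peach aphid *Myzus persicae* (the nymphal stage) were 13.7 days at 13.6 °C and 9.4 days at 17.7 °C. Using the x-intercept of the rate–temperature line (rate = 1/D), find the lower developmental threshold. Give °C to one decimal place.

4.6 °C

Equal thermal constants: D₁(T₁ − T_b) = D₂(T₂ − T_b).
13.7·(13.6 − T_b) = 9.4·(17.7 − T_b)
T_b = (13.7·13.6 − 9.4·17.7) / (13.7 − 9.4) = 19.94 / 4.3 = 4.637 °C ≈ 4.6 °C.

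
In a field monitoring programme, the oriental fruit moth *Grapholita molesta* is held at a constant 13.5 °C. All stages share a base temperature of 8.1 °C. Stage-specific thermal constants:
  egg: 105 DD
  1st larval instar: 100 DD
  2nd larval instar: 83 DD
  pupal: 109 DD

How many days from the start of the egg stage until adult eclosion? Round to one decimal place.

Daily accumulation at 13.5 °C = 13.5 − 8.1 = 5.4 DD/day.
Total K = 105 + 100 + 83 + 109 = 397 DD.
Total duration = 397 / 5.4 = 73.519 ≈ 73.5 days.

73.5 days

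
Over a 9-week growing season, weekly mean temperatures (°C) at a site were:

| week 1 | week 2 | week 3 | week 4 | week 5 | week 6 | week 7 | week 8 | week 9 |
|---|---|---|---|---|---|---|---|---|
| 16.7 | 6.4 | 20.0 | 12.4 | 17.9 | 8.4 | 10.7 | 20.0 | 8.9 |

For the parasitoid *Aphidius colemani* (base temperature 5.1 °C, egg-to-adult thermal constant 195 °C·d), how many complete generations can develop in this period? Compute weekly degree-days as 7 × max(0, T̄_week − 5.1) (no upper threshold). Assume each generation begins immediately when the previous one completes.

Weekly DD (7 × max(0, T̄ − 5.1)): 81.2, 9.1, 104.3, 51.1, 89.6, 23.1, 39.2, 104.3, 26.6.
Season total = 528.5 DD.
Complete generations = ⌊528.5 / 195⌋ = 2.

2 generations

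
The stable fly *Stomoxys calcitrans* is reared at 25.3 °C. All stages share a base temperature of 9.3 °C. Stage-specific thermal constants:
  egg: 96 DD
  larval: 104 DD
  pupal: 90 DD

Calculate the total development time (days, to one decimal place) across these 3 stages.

Daily accumulation at 25.3 °C = 25.3 − 9.3 = 16.0 DD/day.
Total K = 96 + 104 + 90 = 290 DD.
Total duration = 290 / 16.0 = 18.125 ≈ 18.1 days.

18.1 days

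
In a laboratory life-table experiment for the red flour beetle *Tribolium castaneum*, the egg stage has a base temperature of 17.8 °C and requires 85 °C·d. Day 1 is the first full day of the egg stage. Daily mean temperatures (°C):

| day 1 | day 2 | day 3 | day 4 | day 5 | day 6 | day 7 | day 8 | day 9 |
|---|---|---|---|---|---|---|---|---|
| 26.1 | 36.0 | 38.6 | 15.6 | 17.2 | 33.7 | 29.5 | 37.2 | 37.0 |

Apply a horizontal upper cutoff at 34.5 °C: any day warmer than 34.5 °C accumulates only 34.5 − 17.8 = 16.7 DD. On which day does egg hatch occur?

Daily DD above 17.8 °C (capped at 16.7): 8.3, 16.7, 16.7, 0.0, 0.0, 15.9, 11.7, 16.7, 16.7.
Cumulative: 8.3, 25.0, 41.7, 41.7, 41.7, 57.6, 69.3, 86.0, 102.7.
The total first reaches 85 DD on day 8.

day 8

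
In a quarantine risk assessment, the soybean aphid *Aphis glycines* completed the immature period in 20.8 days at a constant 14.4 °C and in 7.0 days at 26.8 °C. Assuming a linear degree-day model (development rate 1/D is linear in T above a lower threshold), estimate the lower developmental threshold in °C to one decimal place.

Linear rate model ⇒ the product D·(T − T_b) is constant across temperatures.
20.8·(14.4 − T_b) = 7.0·(26.8 − T_b)
T_b = (20.8·14.4 − 7.0·26.8) / (20.8 − 7.0) = 111.92 / 13.8 = 8.110 °C ≈ 8.1 °C.

8.1 °C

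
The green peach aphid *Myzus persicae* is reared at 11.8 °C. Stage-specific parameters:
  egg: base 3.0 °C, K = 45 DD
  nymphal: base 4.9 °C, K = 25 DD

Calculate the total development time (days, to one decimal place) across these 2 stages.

8.7 days

egg: 45 / (11.8 − 3.0) = 45 / 8.8 = 5.114 d.
nymphal: 25 / (11.8 − 4.9) = 25 / 6.9 = 3.623 d.
Sum = 8.737 ≈ 8.7 days.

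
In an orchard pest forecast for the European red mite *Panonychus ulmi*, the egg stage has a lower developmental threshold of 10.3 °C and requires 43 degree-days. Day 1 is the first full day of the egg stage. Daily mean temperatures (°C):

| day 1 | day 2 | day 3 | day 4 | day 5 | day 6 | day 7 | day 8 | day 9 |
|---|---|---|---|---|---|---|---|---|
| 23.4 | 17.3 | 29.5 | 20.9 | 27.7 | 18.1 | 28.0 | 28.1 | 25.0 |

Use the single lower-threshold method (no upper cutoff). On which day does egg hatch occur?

day 4

Daily DD above 10.3 °C: 13.1, 7.0, 19.2, 10.6, 17.4, 7.8, 17.7, 17.8, 14.7.
Cumulative: 13.1, 20.1, 39.3, 49.9, 67.3, 75.1, 92.8, 110.6, 125.3.
The total first reaches 43 DD on day 4.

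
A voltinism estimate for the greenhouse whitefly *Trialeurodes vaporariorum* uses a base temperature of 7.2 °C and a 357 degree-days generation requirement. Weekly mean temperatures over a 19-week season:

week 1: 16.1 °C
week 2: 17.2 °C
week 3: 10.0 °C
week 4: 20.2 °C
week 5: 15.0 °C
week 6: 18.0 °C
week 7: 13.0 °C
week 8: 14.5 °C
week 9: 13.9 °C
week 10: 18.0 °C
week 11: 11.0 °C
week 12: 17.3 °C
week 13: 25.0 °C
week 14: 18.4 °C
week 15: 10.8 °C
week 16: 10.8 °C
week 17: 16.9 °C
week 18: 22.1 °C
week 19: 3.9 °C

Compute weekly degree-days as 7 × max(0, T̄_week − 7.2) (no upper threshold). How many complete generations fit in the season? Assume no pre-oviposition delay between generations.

Weekly DD (7 × max(0, T̄ − 7.2)): 62.3, 70.0, 19.6, 91.0, 54.6, 75.6, 40.6, 51.1, 46.9, 75.6, 26.6, 70.7, 124.6, 78.4, 25.2, 25.2, 67.9, 104.3, 0.0.
Season total = 1110.2 DD.
Complete generations = ⌊1110.2 / 357⌋ = 3.

3 generations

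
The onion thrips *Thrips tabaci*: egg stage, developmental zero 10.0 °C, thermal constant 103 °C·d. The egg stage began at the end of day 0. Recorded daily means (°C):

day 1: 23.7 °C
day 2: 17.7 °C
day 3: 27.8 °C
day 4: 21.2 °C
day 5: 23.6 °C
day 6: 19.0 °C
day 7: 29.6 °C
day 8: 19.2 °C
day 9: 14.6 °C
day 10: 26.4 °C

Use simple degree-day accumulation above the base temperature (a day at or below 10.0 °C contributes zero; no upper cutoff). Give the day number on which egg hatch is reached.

Daily DD above 10.0 °C: 13.7, 7.7, 17.8, 11.2, 13.6, 9.0, 19.6, 9.2, 4.6, 16.4.
Cumulative: 13.7, 21.4, 39.2, 50.4, 64.0, 73.0, 92.6, 101.8, 106.4, 122.8.
The total first reaches 103 DD on day 9.

day 9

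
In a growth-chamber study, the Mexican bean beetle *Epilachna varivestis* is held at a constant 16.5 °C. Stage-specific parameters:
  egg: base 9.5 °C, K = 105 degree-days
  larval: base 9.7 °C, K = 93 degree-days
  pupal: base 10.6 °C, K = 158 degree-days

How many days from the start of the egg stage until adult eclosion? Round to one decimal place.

55.5 days

egg: 105 / (16.5 − 9.5) = 105 / 7.0 = 15.000 d.
larval: 93 / (16.5 − 9.7) = 93 / 6.8 = 13.676 d.
pupal: 158 / (16.5 − 10.6) = 158 / 5.9 = 26.780 d.
Sum = 55.456 ≈ 55.5 days.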